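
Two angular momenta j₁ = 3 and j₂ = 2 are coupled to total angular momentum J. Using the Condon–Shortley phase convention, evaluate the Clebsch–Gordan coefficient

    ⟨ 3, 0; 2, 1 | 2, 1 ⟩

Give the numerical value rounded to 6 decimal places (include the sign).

j₁+j₂−J=3  J+j₁−j₂=3  J−j₁+j₂=1  j₁+j₂+J+1=8
(j₁±m₁, j₂±m₂, J±M) = (3,3,3,1,3,1)
P² = 81/14
sum k=2..3:
  [2] +1/4 = 1/4
  [3] −1/36 = -1/36
S = 2/9
C² = P²·S² = 2/7 ; C = +0.534522

+√(2/7) = +0.534522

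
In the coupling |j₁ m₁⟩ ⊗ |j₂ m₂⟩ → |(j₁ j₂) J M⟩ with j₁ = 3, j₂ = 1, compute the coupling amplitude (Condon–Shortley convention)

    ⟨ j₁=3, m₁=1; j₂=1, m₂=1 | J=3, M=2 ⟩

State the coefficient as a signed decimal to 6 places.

triangle: 1!·5!·1!/8! = 120/40320
(j±m)!: 4!·2!·2!·0!·5!·1! = 11520
prefactor² = (2J+1)·Δ·N² = 240
  k=1: −1/(1!·0!·1!·1!·4!·0!) = -1/24
Σ = -1/24  ⇒  CG² = 240·(-1/24)² = 5/12
CG = −√(5/12) = -0.645497

-0.645497  (= −√(5/12))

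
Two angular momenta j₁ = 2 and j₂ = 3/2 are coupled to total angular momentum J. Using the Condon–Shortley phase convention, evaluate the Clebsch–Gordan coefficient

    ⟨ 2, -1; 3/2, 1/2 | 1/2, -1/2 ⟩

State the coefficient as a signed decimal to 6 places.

+0.547723  (= +√(3/10))

j₁+j₂−J=3  J+j₁−j₂=1  J−j₁+j₂=0  j₁+j₂+J+1=5
(j₁±m₁, j₂±m₂, J±M) = (1,3,2,1,0,1)
P² = 6/5
sum k=2..2:
  [2] +1/2 = 1/2
S = 1/2
C² = P²·S² = 3/10 ; C = +0.547723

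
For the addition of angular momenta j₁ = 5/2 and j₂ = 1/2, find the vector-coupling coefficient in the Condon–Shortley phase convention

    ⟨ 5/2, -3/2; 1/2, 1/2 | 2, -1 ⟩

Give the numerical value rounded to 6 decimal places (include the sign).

-0.816497  (= −√(2/3))

j₁+j₂−J=1  J+j₁−j₂=4  J−j₁+j₂=0  j₁+j₂+J+1=6
(j₁±m₁, j₂±m₂, J±M) = (1,4,1,0,1,3)
P² = 24
sum k=1..1:
  [1] −1/6 = -1/6
S = -1/6
C² = P²·S² = 2/3 ; C = -0.816497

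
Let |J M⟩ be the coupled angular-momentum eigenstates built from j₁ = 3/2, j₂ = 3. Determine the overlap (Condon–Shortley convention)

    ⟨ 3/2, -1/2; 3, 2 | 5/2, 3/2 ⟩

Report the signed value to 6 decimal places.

√[6·2!1!4!/8! · 1!2!5!1!4!1!] = √(288/7)
  +(−1)^1/∏(1,1,1,4,0,0)! = -1/24  (running -1/24)
  +(−1)^2/∏(2,0,0,3,1,1)! = 1/12  (running 1/24)
⟨..|..⟩ = √(288/7)·(1/24) = +0.267261

+√(1/14) = +0.267261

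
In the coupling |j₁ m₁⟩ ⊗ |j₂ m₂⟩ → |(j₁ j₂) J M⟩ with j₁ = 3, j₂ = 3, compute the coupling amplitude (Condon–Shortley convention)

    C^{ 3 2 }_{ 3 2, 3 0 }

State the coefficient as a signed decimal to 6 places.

−√(1/6) ≈ -0.408248

√[7·3!3!3!/10! · 5!1!3!3!5!1!] = √(216)
  +(−1)^0/∏(0,3,1,3,2,0)! = 1/72  (running 1/72)
  +(−1)^1/∏(1,2,0,2,3,1)! = -1/24  (running -1/36)
⟨..|..⟩ = √(216)·(-1/36) = -0.408248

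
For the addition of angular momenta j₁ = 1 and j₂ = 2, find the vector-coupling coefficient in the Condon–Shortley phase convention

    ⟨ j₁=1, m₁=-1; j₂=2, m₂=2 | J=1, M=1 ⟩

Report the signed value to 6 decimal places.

+0.774597

j₁+j₂−J=2  J+j₁−j₂=0  J−j₁+j₂=2  j₁+j₂+J+1=5
(j₁±m₁, j₂±m₂, J±M) = (0,2,4,0,2,0)
P² = 48/5
sum k=2..2:
  [2] +1/4 = 1/4
S = 1/4
C² = P²·S² = 3/5 ; C = +0.774597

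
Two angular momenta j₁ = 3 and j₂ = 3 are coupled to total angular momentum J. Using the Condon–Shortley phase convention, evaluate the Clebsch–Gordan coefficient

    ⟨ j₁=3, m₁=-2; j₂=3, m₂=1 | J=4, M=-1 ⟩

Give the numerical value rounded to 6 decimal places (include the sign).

+0.455842

triangle: 2!*4!*4!/11! = 1152/39916800
(j±m)!: 1!*5!*4!*2!*3!*5! = 4147200
prefactor² = (2J+1)*Δ*N² = 82944/77
  k=1: −1/(1!*1!*4!*3!*0!*1!) = -1/144
  k=2: +1/(2!*0!*3!*2!*1!*2!) = 1/48
Σ = 1/72  ⇒  CG² = 82944/77*1/72² = 16/77
CG = +√(16/77) = +0.455842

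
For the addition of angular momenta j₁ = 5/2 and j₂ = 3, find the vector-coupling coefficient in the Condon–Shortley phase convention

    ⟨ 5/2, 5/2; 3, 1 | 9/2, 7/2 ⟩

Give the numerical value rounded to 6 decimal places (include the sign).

+√(50/99) ≈ +0.710669

√[10·1!4!5!/11! · 5!0!4!2!8!1!] = √(1843200/11)
  +(−1)^0/∏(0,1,0,4,4,1)! = 1/576  (running 1/576)
⟨..|..⟩ = √(1843200/11)·(1/576) = +0.710669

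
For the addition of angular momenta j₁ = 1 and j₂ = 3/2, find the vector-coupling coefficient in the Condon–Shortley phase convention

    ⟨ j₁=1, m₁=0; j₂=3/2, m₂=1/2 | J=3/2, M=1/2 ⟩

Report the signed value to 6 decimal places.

-0.258199  (= −√(1/15))

triangle: 1!×1!×2!/5! = 2/120
(j±m)!: 1!×1!×2!×1!×2!×1! = 4
prefactor² = (2J+1)×Δ×N² = 4/15
  k=0: +1/(0!×1!×1!×2!×0!×0!) = 1/2
  k=1: −1/(1!×0!×0!×1!×1!×1!) = -1
Σ = -1/2  ⇒  CG² = 4/15×(-1/2)² = 1/15
CG = −√(1/15) = -0.258199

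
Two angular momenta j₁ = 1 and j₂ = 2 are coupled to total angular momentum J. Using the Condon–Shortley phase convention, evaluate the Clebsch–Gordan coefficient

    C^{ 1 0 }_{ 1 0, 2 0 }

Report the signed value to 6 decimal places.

j₁+j₂−J=2  J+j₁−j₂=0  J−j₁+j₂=2  j₁+j₂+J+1=5
(j₁±m₁, j₂±m₂, J±M) = (1,1,2,2,1,1)
P² = 2/5
sum k=1..1:
  [1] −1/1 = -1
S = -1
C² = P²·S² = 2/5 ; C = -0.632456

−√(2/5) = -0.632456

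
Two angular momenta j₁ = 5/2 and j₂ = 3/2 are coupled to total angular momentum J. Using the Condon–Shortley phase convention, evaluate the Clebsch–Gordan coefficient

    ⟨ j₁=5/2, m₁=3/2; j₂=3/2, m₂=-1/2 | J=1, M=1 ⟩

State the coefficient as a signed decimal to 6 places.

−√(3/10) ≈ -0.547723

triangle: 3!*2!*0!/6! = 12/720
(j±m)!: 4!*1!*1!*2!*2!*0! = 96
prefactor² = (2J+1)*Δ*N² = 24/5
  k=1: −1/(1!*2!*0!*0!*2!*0!) = -1/4
Σ = -1/4  ⇒  CG² = 24/5*(-1/4)² = 3/10
CG = −√(3/10) = -0.547723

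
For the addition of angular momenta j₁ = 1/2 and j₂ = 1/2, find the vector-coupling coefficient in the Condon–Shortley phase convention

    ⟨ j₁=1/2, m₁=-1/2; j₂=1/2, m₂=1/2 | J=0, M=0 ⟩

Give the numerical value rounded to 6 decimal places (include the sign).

−√(1/2) ≈ -0.707107

√[1·1!0!0!/2! · 0!1!1!0!0!0!] = √(1/2)
  +(−1)^1/∏(1,0,0,0,0,0)! = -1  (running -1)
⟨..|..⟩ = √(1/2)·(-1) = -0.707107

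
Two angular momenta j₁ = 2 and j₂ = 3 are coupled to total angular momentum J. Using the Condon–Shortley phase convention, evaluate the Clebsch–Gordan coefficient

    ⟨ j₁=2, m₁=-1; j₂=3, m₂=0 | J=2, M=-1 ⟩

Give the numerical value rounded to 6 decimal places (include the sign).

√[5·3!1!3!/8! · 1!3!3!3!1!3!] = √(81/14)
  +(−1)^2/∏(2,1,1,1,0,2)! = 1/4  (running 1/4)
  +(−1)^3/∏(3,0,0,0,1,3)! = -1/36  (running 2/9)
⟨..|..⟩ = √(81/14)·(2/9) = +0.534522

+√(2/7) ≈ +0.534522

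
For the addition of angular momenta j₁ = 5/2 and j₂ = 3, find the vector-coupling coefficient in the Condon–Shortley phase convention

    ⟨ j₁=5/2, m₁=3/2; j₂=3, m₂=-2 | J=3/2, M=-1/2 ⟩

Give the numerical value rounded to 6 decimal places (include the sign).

-0.218218

√[4·4!1!2!/8! · 4!1!1!5!1!2!] = √(192/7)
  +(−1)^0/∏(0,4,1,1,0,1)! = 1/24  (running 1/24)
  +(−1)^1/∏(1,3,0,0,1,2)! = -1/12  (running -1/24)
⟨..|..⟩ = √(192/7)·(-1/24) = -0.218218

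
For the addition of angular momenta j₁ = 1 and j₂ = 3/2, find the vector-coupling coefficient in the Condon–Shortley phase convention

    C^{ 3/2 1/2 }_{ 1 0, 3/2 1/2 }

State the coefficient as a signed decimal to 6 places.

j₁+j₂−J=1  J+j₁−j₂=1  J−j₁+j₂=2  j₁+j₂+J+1=5
(j₁±m₁, j₂±m₂, J±M) = (1,1,2,1,2,1)
P² = 4/15
sum k=0..1:
  [0] +1/2 = 1/2
  [1] −1/1 = -1
S = -1/2
C² = P²·S² = 1/15 ; C = -0.258199

-0.258199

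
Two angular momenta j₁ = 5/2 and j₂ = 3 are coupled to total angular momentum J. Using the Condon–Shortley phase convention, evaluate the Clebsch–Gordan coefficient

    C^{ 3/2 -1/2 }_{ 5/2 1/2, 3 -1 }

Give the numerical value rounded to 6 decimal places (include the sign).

triangle: 4!·1!·2!/8! = 48/40320
(j±m)!: 3!·2!·2!·4!·1!·2! = 1152
prefactor² = (2J+1)·Δ·N² = 192/35
  k=1: −1/(1!·3!·1!·1!·0!·1!) = -1/6
  k=2: +1/(2!·2!·0!·0!·1!·2!) = 1/8
Σ = -1/24  ⇒  CG² = 192/35·(-1/24)² = 1/105
CG = −√(1/105) = -0.097590

-0.097590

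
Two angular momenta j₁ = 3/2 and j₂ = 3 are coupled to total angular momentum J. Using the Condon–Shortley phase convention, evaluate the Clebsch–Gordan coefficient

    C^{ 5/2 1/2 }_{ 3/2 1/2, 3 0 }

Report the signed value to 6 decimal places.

j₁+j₂−J=2  J+j₁−j₂=1  J−j₁+j₂=4  j₁+j₂+J+1=8
(j₁±m₁, j₂±m₂, J±M) = (2,1,3,3,3,2)
P² = 216/35
sum k=0..1:
  [0] +1/12 = 1/12
  [1] −1/4 = -1/4
S = -1/6
C² = P²·S² = 6/35 ; C = -0.414039

-0.414039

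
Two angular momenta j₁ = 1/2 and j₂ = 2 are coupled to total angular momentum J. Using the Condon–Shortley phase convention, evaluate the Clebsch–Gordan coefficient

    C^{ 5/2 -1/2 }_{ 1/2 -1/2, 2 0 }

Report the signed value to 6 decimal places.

+√(3/5) = +0.774597

triangle: 0!×1!×4!/6! = 24/720
(j±m)!: 0!×1!×2!×2!×2!×3! = 48
prefactor² = (2J+1)×Δ×N² = 48/5
  k=0: +1/(0!×0!×1!×2!×0!×2!) = 1/4
Σ = 1/4  ⇒  CG² = 48/5×1/4² = 3/5
CG = +√(3/5) = +0.774597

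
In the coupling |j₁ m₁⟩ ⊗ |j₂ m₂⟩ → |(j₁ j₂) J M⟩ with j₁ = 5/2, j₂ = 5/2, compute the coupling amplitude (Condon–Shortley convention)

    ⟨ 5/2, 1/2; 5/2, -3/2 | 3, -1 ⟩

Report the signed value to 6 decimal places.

√[7·2!3!3!/9! · 3!2!1!4!2!4!] = √(96/5)
  +(−1)^0/∏(0,2,2,1,1,2)! = 1/8  (running 1/8)
  +(−1)^1/∏(1,1,1,0,2,3)! = -1/12  (running 1/24)
⟨..|..⟩ = √(96/5)·(1/24) = +0.182574

+√(1/30) ≈ +0.182574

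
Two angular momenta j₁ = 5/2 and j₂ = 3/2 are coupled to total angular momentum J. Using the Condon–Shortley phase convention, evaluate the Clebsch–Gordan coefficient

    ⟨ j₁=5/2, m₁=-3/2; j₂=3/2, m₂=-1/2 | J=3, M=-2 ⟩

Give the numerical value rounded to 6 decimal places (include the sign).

√[7·1!4!2!/8! · 1!4!1!2!1!5!] = √(48)
  +(−1)^0/∏(0,1,4,1,0,1)! = 1/24  (running 1/24)
  +(−1)^1/∏(1,0,3,0,1,2)! = -1/12  (running -1/24)
⟨..|..⟩ = √(48)·(-1/24) = -0.288675

-0.288675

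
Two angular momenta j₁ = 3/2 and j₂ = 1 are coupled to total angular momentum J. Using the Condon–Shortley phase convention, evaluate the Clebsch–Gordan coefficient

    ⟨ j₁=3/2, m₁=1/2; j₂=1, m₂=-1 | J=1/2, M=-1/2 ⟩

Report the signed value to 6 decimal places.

+0.408248

√[2·2!1!0!/4! · 2!1!0!2!0!1!] = √(2/3)
  +(−1)^0/∏(0,2,1,0,0,0)! = 1/2  (running 1/2)
⟨..|..⟩ = √(2/3)·(1/2) = +0.408248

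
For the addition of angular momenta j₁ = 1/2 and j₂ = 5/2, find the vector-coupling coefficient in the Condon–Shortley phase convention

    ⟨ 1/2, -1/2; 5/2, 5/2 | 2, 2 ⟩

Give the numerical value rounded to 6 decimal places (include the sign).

−√(5/6) ≈ -0.912871

triangle: 1!·0!·4!/6! = 24/720
(j±m)!: 0!·1!·5!·0!·4!·0! = 2880
prefactor² = (2J+1)·Δ·N² = 480
  k=1: −1/(1!·0!·0!·4!·0!·0!) = -1/24
Σ = -1/24  ⇒  CG² = 480·(-1/24)² = 5/6
CG = −√(5/6) = -0.912871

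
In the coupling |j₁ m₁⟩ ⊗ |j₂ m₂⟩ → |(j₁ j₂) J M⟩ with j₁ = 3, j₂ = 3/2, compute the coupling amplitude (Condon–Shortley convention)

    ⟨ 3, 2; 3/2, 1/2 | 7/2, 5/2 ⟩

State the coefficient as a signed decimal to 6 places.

+0.377964

triangle: 1!×5!×2!/9! = 240/362880
(j±m)!: 5!×1!×2!×1!×6!×1! = 172800
prefactor² = (2J+1)×Δ×N² = 6400/7
  k=0: +1/(0!×1!×1!×2!×4!×0!) = 1/48
  k=1: −1/(1!×0!×0!×1!×5!×1!) = -1/120
Σ = 1/80  ⇒  CG² = 6400/7×1/80² = 1/7
CG = +√(1/7) = +0.377964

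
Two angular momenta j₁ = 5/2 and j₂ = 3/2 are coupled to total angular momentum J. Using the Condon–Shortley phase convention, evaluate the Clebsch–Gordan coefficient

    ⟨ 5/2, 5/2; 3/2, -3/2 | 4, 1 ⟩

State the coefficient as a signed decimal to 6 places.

triangle: 0!·5!·3!/9! = 720/362880
(j±m)!: 5!·0!·0!·3!·5!·3! = 518400
prefactor² = (2J+1)·Δ·N² = 64800/7
  k=0: +1/(0!·0!·0!·0!·5!·3!) = 1/720
Σ = 1/720  ⇒  CG² = 64800/7·1/720² = 1/56
CG = +√(1/56) = +0.133631

+0.133631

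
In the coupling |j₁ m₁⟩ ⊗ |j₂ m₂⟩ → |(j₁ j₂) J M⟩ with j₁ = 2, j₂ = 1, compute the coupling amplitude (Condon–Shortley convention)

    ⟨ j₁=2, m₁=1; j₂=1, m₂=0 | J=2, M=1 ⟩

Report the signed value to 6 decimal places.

+√(1/6) = +0.408248

√[5·1!3!1!/6! · 3!1!1!1!3!1!] = √(3/2)
  +(−1)^0/∏(0,1,1,1,2,0)! = 1/2  (running 1/2)
  +(−1)^1/∏(1,0,0,0,3,1)! = -1/6  (running 1/3)
⟨..|..⟩ = √(3/2)·(1/3) = +0.408248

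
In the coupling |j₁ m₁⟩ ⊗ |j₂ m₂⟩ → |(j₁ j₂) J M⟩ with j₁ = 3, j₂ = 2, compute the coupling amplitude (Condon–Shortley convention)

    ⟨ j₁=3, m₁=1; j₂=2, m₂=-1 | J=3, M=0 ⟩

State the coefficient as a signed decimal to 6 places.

+0.182574  (= +√(1/30))

triangle: 2!×4!×2!/9! = 96/362880
(j±m)!: 4!×2!×1!×3!×3!×3! = 10368
prefactor² = (2J+1)×Δ×N² = 96/5
  k=0: +1/(0!×2!×2!×1!×2!×1!) = 1/8
  k=1: −1/(1!×1!×1!×0!×3!×2!) = -1/12
Σ = 1/24  ⇒  CG² = 96/5×1/24² = 1/30
CG = +√(1/30) = +0.182574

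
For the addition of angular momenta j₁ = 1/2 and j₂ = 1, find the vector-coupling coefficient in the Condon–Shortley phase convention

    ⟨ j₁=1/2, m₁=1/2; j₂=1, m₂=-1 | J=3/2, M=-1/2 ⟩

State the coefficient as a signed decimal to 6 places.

+0.577350

triangle: 0!×1!×2!/4! = 2/24
(j±m)!: 1!×0!×0!×2!×1!×2! = 4
prefactor² = (2J+1)×Δ×N² = 4/3
  k=0: +1/(0!×0!×0!×0!×1!×2!) = 1/2
Σ = 1/2  ⇒  CG² = 4/3×1/2² = 1/3
CG = +√(1/3) = +0.577350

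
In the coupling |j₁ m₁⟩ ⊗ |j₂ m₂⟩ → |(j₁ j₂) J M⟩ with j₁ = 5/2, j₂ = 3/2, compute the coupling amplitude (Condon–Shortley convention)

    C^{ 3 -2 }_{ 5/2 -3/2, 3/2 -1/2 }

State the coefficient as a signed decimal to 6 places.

√[7·1!4!2!/8! · 1!4!1!2!1!5!] = √(48)
  +(−1)^0/∏(0,1,4,1,0,1)! = 1/24  (running 1/24)
  +(−1)^1/∏(1,0,3,0,1,2)! = -1/12  (running -1/24)
⟨..|..⟩ = √(48)·(-1/24) = -0.288675

−√(1/12) = -0.288675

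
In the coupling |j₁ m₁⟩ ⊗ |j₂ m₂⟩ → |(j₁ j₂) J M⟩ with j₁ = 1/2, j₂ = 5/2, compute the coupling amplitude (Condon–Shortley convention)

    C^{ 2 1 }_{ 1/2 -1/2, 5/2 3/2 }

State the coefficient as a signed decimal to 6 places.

-0.816497

triangle: 1!·0!·4!/6! = 24/720
(j±m)!: 0!·1!·4!·1!·3!·1! = 144
prefactor² = (2J+1)·Δ·N² = 24
  k=1: −1/(1!·0!·0!·3!·0!·1!) = -1/6
Σ = -1/6  ⇒  CG² = 24·(-1/6)² = 2/3
CG = −√(2/3) = -0.816497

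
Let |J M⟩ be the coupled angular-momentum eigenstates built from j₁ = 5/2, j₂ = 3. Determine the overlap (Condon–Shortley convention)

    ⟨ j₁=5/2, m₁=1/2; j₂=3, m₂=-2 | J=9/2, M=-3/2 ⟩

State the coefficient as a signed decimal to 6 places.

+√(169/462) = +0.604815

√[10·1!4!5!/11! · 3!2!1!5!3!6!] = √(345600/77)
  +(−1)^0/∏(0,1,2,1,2,4)! = 1/96  (running 1/96)
  +(−1)^1/∏(1,0,1,0,3,5)! = -1/720  (running 13/1440)
⟨..|..⟩ = √(345600/77)·(13/1440) = +0.604815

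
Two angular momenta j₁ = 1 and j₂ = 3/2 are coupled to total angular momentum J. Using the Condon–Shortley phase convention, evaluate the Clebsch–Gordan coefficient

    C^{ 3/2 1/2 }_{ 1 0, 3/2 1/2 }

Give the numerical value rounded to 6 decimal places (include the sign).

j₁+j₂−J=1  J+j₁−j₂=1  J−j₁+j₂=2  j₁+j₂+J+1=5
(j₁±m₁, j₂±m₂, J±M) = (1,1,2,1,2,1)
P² = 4/15
sum k=0..1:
  [0] +1/2 = 1/2
  [1] −1/1 = -1
S = -1/2
C² = P²·S² = 1/15 ; C = -0.258199

-0.258199  (= −√(1/15))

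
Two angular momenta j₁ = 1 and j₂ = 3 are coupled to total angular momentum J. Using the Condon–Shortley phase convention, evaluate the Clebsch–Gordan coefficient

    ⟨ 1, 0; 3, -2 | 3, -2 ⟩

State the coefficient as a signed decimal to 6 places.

triangle: 1!*1!*5!/8! = 120/40320
(j±m)!: 1!*1!*1!*5!*1!*5! = 14400
prefactor² = (2J+1)*Δ*N² = 300
  k=0: +1/(0!*1!*1!*1!*0!*4!) = 1/24
  k=1: −1/(1!*0!*0!*0!*1!*5!) = -1/120
Σ = 1/30  ⇒  CG² = 300*1/30² = 1/3
CG = +√(1/3) = +0.577350

+0.577350  (= +√(1/3))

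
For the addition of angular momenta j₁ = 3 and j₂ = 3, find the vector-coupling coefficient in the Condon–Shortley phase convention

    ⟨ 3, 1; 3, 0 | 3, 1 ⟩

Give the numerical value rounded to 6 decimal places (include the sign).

−√(1/6) = -0.408248

√[7·3!3!3!/10! · 4!2!3!3!4!2!] = √(864/25)
  +(−1)^0/∏(0,3,2,3,1,0)! = 1/72  (running 1/72)
  +(−1)^1/∏(1,2,1,2,2,1)! = -1/8  (running -1/9)
  +(−1)^2/∏(2,1,0,1,3,2)! = 1/24  (running -5/72)
⟨..|..⟩ = √(864/25)·(-5/72) = -0.408248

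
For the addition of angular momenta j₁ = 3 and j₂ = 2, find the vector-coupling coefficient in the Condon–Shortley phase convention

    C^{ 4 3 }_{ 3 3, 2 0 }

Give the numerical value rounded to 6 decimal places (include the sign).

triangle: 1!·5!·3!/10! = 720/3628800
(j±m)!: 6!·0!·2!·2!·7!·1! = 14515200
prefactor² = (2J+1)·Δ·N² = 25920
  k=0: +1/(0!·1!·0!·2!·5!·1!) = 1/240
Σ = 1/240  ⇒  CG² = 25920·1/240² = 9/20
CG = +√(9/20) = +0.670820

+0.670820  (= +√(9/20))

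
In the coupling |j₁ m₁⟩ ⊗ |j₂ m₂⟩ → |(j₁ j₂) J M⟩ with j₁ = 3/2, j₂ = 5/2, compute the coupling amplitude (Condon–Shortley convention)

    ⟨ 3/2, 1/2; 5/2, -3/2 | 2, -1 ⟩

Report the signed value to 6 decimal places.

+0.154303  (= +√(1/42))

triangle: 2!×1!×3!/7! = 12/5040
(j±m)!: 2!×1!×1!×4!×1!×3! = 288
prefactor² = (2J+1)×Δ×N² = 24/7
  k=0: +1/(0!×2!×1!×1!×0!×2!) = 1/4
  k=1: −1/(1!×1!×0!×0!×1!×3!) = -1/6
Σ = 1/12  ⇒  CG² = 24/7×1/12² = 1/42
CG = +√(1/42) = +0.154303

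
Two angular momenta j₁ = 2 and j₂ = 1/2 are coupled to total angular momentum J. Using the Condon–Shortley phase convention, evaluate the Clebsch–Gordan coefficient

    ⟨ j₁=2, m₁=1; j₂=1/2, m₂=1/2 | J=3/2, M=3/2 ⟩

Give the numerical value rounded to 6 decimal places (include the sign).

triangle: 1!×3!×0!/5! = 6/120
(j±m)!: 3!×1!×1!×0!×3!×0! = 36
prefactor² = (2J+1)×Δ×N² = 36/5
  k=1: −1/(1!×0!×0!×0!×3!×0!) = -1/6
Σ = -1/6  ⇒  CG² = 36/5×(-1/6)² = 1/5
CG = −√(1/5) = -0.447214

−√(1/5) = -0.447214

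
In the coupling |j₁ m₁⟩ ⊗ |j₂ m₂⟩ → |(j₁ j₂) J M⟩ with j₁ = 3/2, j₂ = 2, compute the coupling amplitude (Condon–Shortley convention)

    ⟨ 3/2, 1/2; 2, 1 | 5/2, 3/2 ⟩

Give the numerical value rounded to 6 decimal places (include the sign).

triangle: 1!×2!×3!/7! = 12/5040
(j±m)!: 2!×1!×3!×1!×4!×1! = 288
prefactor² = (2J+1)×Δ×N² = 144/35
  k=0: +1/(0!×1!×1!×3!×1!×0!) = 1/6
  k=1: −1/(1!×0!×0!×2!×2!×1!) = -1/4
Σ = -1/12  ⇒  CG² = 144/35×(-1/12)² = 1/35
CG = −√(1/35) = -0.169031

-0.169031  (= −√(1/35))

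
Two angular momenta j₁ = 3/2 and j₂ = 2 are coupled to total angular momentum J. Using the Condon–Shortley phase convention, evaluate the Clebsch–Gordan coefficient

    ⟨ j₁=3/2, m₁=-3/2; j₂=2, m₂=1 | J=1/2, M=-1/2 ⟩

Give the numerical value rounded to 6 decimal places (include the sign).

triangle: 3!·0!·1!/5! = 6/120
(j±m)!: 0!·3!·3!·1!·0!·1! = 36
prefactor² = (2J+1)·Δ·N² = 18/5
  k=3: −1/(3!·0!·0!·0!·0!·1!) = -1/6
Σ = -1/6  ⇒  CG² = 18/5·(-1/6)² = 1/10
CG = −√(1/10) = -0.316228

−√(1/10) ≈ -0.316228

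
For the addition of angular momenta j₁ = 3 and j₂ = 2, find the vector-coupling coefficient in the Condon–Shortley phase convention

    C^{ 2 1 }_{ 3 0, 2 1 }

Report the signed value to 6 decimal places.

+√(2/7) = +0.534522

triangle: 3!*3!*1!/8! = 36/40320
(j±m)!: 3!*3!*3!*1!*3!*1! = 1296
prefactor² = (2J+1)*Δ*N² = 81/14
  k=2: +1/(2!*1!*1!*1!*2!*0!) = 1/4
  k=3: −1/(3!*0!*0!*0!*3!*1!) = -1/36
Σ = 2/9  ⇒  CG² = 81/14*2/9² = 2/7
CG = +√(2/7) = +0.534522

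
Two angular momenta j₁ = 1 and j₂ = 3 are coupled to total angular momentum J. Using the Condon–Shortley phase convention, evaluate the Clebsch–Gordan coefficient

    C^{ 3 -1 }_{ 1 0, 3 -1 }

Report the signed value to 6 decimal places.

√[7·1!1!5!/8! · 1!1!2!4!2!4!] = √(48)
  +(−1)^0/∏(0,1,1,2,0,3)! = 1/12  (running 1/12)
  +(−1)^1/∏(1,0,0,1,1,4)! = -1/24  (running 1/24)
⟨..|..⟩ = √(48)·(1/24) = +0.288675

+0.288675  (= +√(1/12))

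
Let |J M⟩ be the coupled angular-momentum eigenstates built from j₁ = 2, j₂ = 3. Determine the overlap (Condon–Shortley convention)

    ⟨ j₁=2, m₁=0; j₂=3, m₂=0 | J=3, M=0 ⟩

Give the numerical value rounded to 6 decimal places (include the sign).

-0.516398

√[7·2!2!4!/9! · 2!2!3!3!3!3!] = √(48/5)
  +(−1)^0/∏(0,2,2,3,0,1)! = 1/24  (running 1/24)
  +(−1)^1/∏(1,1,1,2,1,2)! = -1/4  (running -5/24)
  +(−1)^2/∏(2,0,0,1,2,3)! = 1/24  (running -1/6)
⟨..|..⟩ = √(48/5)·(-1/6) = -0.516398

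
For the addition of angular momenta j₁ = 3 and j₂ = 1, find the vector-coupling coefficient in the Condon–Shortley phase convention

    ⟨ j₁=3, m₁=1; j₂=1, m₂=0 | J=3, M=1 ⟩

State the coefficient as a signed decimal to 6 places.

+√(1/12) ≈ +0.288675

j₁+j₂−J=1  J+j₁−j₂=5  J−j₁+j₂=1  j₁+j₂+J+1=8
(j₁±m₁, j₂±m₂, J±M) = (4,2,1,1,4,2)
P² = 48
sum k=0..1:
  [0] +1/12 = 1/12
  [1] −1/24 = -1/24
S = 1/24
C² = P²·S² = 1/12 ; C = +0.288675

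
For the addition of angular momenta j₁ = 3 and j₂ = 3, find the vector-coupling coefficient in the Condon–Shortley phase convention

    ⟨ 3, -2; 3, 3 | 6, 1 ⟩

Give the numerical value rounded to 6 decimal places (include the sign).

triangle: 0!·6!·6!/13! = 518400/6227020800
(j±m)!: 1!·5!·6!·0!·7!·5! = 52254720000
prefactor² = (2J+1)·Δ·N² = 622080000/11
  k=0: +1/(0!·0!·5!·6!·1!·0!) = 1/86400
Σ = 1/86400  ⇒  CG² = 622080000/11·1/86400² = 1/132
CG = +√(1/132) = +0.087039

+0.087039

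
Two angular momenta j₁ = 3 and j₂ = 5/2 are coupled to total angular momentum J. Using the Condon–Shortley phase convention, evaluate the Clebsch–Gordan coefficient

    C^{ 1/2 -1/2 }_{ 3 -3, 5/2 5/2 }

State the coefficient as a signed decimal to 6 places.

j₁+j₂−J=5  J+j₁−j₂=1  J−j₁+j₂=0  j₁+j₂+J+1=7
(j₁±m₁, j₂±m₂, J±M) = (0,6,5,0,0,1)
P² = 28800/7
sum k=5..5:
  [5] −1/120 = -1/120
S = -1/120
C² = P²·S² = 2/7 ; C = -0.534522

-0.534522  (= −√(2/7))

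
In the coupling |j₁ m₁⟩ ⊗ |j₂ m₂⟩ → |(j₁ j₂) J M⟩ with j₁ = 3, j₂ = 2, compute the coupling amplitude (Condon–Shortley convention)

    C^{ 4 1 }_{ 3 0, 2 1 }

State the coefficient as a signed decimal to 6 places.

j₁+j₂−J=1  J+j₁−j₂=5  J−j₁+j₂=3  j₁+j₂+J+1=10
(j₁±m₁, j₂±m₂, J±M) = (3,3,3,1,5,3)
P² = 1944/7
sum k=0..1:
  [0] +1/72 = 1/72
  [1] −1/24 = -1/24
S = -1/36
C² = P²·S² = 3/14 ; C = -0.462910

−√(3/14) ≈ -0.462910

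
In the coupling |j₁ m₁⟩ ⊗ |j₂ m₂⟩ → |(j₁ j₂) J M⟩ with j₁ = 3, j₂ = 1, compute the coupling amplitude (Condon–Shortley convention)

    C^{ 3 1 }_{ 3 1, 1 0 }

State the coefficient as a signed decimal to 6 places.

j₁+j₂−J=1  J+j₁−j₂=5  J−j₁+j₂=1  j₁+j₂+J+1=8
(j₁±m₁, j₂±m₂, J±M) = (4,2,1,1,4,2)
P² = 48
sum k=0..1:
  [0] +1/12 = 1/12
  [1] −1/24 = -1/24
S = 1/24
C² = P²·S² = 1/12 ; C = +0.288675

+√(1/12) = +0.288675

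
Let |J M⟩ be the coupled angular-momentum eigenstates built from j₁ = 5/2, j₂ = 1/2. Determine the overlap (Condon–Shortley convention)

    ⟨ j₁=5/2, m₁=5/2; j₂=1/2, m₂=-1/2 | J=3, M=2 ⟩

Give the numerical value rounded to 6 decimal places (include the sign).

√[7·0!5!1!/7! · 5!0!0!1!5!1!] = √(2400)
  +(−1)^0/∏(0,0,0,0,5,1)! = 1/120  (running 1/120)
⟨..|..⟩ = √(2400)·(1/120) = +0.408248

+√(1/6) ≈ +0.408248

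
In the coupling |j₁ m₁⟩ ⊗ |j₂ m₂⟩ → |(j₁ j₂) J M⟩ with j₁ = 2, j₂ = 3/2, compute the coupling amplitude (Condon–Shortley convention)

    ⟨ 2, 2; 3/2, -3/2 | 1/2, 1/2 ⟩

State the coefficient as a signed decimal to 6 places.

√[2·3!1!0!/5! · 4!0!0!3!1!0!] = √(72/5)
  +(−1)^0/∏(0,3,0,0,1,0)! = 1/6  (running 1/6)
⟨..|..⟩ = √(72/5)·(1/6) = +0.632456

+√(2/5) = +0.632456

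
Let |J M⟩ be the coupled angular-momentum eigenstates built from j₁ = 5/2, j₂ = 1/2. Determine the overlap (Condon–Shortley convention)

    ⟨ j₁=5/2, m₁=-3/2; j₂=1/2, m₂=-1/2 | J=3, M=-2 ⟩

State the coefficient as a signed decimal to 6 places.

triangle: 0!*5!*1!/7! = 120/5040
(j±m)!: 1!*4!*0!*1!*1!*5! = 2880
prefactor² = (2J+1)*Δ*N² = 480
  k=0: +1/(0!*0!*4!*0!*1!*1!) = 1/24
Σ = 1/24  ⇒  CG² = 480*1/24² = 5/6
CG = +√(5/6) = +0.912871

+0.912871  (= +√(5/6))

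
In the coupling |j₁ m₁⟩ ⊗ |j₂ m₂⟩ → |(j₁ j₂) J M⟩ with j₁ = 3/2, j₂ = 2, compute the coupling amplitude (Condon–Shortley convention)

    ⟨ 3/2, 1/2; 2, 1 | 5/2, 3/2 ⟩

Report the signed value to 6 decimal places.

√[6·1!2!3!/7! · 2!1!3!1!4!1!] = √(144/35)
  +(−1)^0/∏(0,1,1,3,1,0)! = 1/6  (running 1/6)
  +(−1)^1/∏(1,0,0,2,2,1)! = -1/4  (running -1/12)
⟨..|..⟩ = √(144/35)·(-1/12) = -0.169031

−√(1/35) = -0.169031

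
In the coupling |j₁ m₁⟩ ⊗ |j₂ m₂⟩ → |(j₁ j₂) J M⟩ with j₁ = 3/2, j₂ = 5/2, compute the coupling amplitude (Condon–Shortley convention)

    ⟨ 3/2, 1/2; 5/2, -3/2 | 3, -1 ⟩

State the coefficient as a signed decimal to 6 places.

triangle: 1!×2!×4!/8! = 48/40320
(j±m)!: 2!×1!×1!×4!×2!×4! = 2304
prefactor² = (2J+1)×Δ×N² = 96/5
  k=0: +1/(0!×1!×1!×1!×1!×3!) = 1/6
  k=1: −1/(1!×0!×0!×0!×2!×4!) = -1/48
Σ = 7/48  ⇒  CG² = 96/5×7/48² = 49/120
CG = +√(49/120) = +0.639010

+√(49/120) = +0.639010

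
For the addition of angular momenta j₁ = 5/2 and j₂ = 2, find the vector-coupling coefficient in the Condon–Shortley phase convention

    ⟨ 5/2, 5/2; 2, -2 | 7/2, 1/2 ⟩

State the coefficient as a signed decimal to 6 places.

triangle: 1!·4!·3!/9! = 144/362880
(j±m)!: 5!·0!·0!·4!·4!·3! = 414720
prefactor² = (2J+1)·Δ·N² = 9216/7
  k=0: +1/(0!·1!·0!·0!·4!·3!) = 1/144
Σ = 1/144  ⇒  CG² = 9216/7·1/144² = 4/63
CG = +√(4/63) = +0.251976

+0.251976  (= +√(4/63))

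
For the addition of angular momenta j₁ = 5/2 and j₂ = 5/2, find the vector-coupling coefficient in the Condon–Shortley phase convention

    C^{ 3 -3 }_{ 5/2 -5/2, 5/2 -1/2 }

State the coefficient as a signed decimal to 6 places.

+0.527046

√[7·2!3!3!/9! · 0!5!2!3!0!6!] = √(1440)
  +(−1)^2/∏(2,0,3,0,0,3)! = 1/72  (running 1/72)
⟨..|..⟩ = √(1440)·(1/72) = +0.527046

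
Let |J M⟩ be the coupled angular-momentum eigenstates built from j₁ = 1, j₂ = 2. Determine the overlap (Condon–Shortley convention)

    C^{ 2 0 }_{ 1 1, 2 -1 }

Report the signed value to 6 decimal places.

j₁+j₂−J=1  J+j₁−j₂=1  J−j₁+j₂=3  j₁+j₂+J+1=6
(j₁±m₁, j₂±m₂, J±M) = (2,0,1,3,2,2)
P² = 2
sum k=0..0:
  [0] +1/2 = 1/2
S = 1/2
C² = P²·S² = 1/2 ; C = +0.707107

+√(1/2) ≈ +0.707107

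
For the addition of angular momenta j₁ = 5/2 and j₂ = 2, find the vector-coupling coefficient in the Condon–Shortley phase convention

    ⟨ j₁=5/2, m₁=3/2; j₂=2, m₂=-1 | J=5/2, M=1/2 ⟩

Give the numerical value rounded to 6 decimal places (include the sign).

+0.414039  (= +√(6/35))

√[6·2!3!2!/8! · 4!1!1!3!3!2!] = √(216/35)
  +(−1)^0/∏(0,2,1,1,2,1)! = 1/4  (running 1/4)
  +(−1)^1/∏(1,1,0,0,3,2)! = -1/12  (running 1/6)
⟨..|..⟩ = √(216/35)·(1/6) = +0.414039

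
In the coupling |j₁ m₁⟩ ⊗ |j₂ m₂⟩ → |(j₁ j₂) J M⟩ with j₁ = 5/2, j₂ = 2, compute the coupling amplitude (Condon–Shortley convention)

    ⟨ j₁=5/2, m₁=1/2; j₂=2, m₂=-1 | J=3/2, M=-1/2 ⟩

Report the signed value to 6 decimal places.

-0.487950

j₁+j₂−J=3  J+j₁−j₂=2  J−j₁+j₂=1  j₁+j₂+J+1=7
(j₁±m₁, j₂±m₂, J±M) = (3,2,1,3,1,2)
P² = 48/35
sum k=0..1:
  [0] +1/12 = 1/12
  [1] −1/2 = -1/2
S = -5/12
C² = P²·S² = 5/21 ; C = -0.487950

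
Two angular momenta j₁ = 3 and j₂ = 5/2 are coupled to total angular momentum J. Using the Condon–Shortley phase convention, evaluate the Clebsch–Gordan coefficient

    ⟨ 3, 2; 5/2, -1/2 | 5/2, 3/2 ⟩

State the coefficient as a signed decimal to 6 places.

-0.267261

j₁+j₂−J=3  J+j₁−j₂=3  J−j₁+j₂=2  j₁+j₂+J+1=9
(j₁±m₁, j₂±m₂, J±M) = (5,1,2,3,4,1)
P² = 288/7
sum k=0..1:
  [0] +1/24 = 1/24
  [1] −1/12 = -1/12
S = -1/24
C² = P²·S² = 1/14 ; C = -0.267261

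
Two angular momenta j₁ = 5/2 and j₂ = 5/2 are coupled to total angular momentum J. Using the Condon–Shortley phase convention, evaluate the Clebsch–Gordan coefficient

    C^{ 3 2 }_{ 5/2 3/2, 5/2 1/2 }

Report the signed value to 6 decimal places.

√[7·2!3!3!/9! · 4!1!3!2!5!1!] = √(48)
  +(−1)^0/∏(0,2,1,3,2,0)! = 1/24  (running 1/24)
  +(−1)^1/∏(1,1,0,2,3,1)! = -1/12  (running -1/24)
⟨..|..⟩ = √(48)·(-1/24) = -0.288675

−√(1/12) = -0.288675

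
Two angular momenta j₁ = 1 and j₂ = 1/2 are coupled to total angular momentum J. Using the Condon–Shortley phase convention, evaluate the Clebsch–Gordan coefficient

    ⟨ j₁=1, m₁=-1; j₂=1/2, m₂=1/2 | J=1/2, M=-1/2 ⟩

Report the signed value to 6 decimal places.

√[2·1!1!0!/3! · 0!2!1!0!0!1!] = √(2/3)
  +(−1)^1/∏(1,0,1,0,0,0)! = -1  (running -1)
⟨..|..⟩ = √(2/3)·(-1) = -0.816497

−√(2/3) ≈ -0.816497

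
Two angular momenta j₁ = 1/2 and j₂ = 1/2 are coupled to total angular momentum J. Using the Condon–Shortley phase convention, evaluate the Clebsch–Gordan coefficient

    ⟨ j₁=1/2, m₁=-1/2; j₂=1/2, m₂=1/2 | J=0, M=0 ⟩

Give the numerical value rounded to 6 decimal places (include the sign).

−√(1/2) = -0.707107

√[1·1!0!0!/2! · 0!1!1!0!0!0!] = √(1/2)
  +(−1)^1/∏(1,0,0,0,0,0)! = -1  (running -1)
⟨..|..⟩ = √(1/2)·(-1) = -0.707107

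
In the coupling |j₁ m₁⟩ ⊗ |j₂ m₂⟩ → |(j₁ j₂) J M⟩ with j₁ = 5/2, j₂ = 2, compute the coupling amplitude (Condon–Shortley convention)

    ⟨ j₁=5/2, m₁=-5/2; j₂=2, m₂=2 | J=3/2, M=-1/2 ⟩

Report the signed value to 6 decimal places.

-0.617213  (= −√(8/21))

j₁+j₂−J=3  J+j₁−j₂=2  J−j₁+j₂=1  j₁+j₂+J+1=7
(j₁±m₁, j₂±m₂, J±M) = (0,5,4,0,1,2)
P² = 384/7
sum k=3..3:
  [3] −1/12 = -1/12
S = -1/12
C² = P²·S² = 8/21 ; C = -0.617213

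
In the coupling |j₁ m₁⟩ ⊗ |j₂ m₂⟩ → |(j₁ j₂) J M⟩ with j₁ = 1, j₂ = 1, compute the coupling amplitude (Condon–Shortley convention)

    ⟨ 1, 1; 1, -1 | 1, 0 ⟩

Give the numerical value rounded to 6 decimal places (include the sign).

+0.707107  (= +√(1/2))

triangle: 1!·1!·1!/4! = 1/24
(j±m)!: 2!·0!·0!·2!·1!·1! = 4
prefactor² = (2J+1)·Δ·N² = 1/2
  k=0: +1/(0!·1!·0!·0!·1!·1!) = 1
Σ = 1  ⇒  CG² = 1/2·1² = 1/2
CG = +√(1/2) = +0.707107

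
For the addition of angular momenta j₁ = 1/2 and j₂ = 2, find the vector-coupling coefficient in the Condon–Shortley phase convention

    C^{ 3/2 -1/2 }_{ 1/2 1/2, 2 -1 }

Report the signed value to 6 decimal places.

√[4·1!0!3!/5! · 1!0!1!3!1!2!] = √(12/5)
  +(−1)^0/∏(0,1,0,1,0,2)! = 1/2  (running 1/2)
⟨..|..⟩ = √(12/5)·(1/2) = +0.774597

+0.774597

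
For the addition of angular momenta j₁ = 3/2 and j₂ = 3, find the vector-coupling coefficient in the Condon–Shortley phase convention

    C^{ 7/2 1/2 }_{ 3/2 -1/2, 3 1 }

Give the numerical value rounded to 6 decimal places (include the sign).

-0.534522  (= −√(2/7))

j₁+j₂−J=1  J+j₁−j₂=2  J−j₁+j₂=5  j₁+j₂+J+1=9
(j₁±m₁, j₂±m₂, J±M) = (1,2,4,2,4,3)
P² = 512/7
sum k=0..1:
  [0] +1/48 = 1/48
  [1] −1/12 = -1/12
S = -1/16
C² = P²·S² = 2/7 ; C = -0.534522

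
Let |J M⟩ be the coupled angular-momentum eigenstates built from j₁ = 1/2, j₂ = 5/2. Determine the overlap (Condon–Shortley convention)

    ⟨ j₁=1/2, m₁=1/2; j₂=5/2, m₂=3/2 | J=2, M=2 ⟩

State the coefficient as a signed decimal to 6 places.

+0.408248

triangle: 1!·0!·4!/6! = 24/720
(j±m)!: 1!·0!·4!·1!·4!·0! = 576
prefactor² = (2J+1)·Δ·N² = 96
  k=0: +1/(0!·1!·0!·4!·0!·0!) = 1/24
Σ = 1/24  ⇒  CG² = 96·1/24² = 1/6
CG = +√(1/6) = +0.408248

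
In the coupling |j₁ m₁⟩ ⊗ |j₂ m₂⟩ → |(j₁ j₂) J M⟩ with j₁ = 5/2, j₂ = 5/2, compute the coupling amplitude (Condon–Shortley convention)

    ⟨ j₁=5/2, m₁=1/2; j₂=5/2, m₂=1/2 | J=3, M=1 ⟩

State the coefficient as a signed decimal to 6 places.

triangle: 2!*3!*3!/9! = 72/362880
(j±m)!: 3!*2!*3!*2!*4!*2! = 6912
prefactor² = (2J+1)*Δ*N² = 48/5
  k=0: +1/(0!*2!*2!*3!*1!*0!) = 1/24
  k=1: −1/(1!*1!*1!*2!*2!*1!) = -1/4
  k=2: +1/(2!*0!*0!*1!*3!*2!) = 1/24
Σ = -1/6  ⇒  CG² = 48/5*(-1/6)² = 4/15
CG = −√(4/15) = -0.516398

−√(4/15) ≈ -0.516398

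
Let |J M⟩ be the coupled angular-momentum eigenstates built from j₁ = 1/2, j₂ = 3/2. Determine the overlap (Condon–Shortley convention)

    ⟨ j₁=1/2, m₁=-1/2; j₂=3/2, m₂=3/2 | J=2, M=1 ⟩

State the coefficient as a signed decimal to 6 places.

j₁+j₂−J=0  J+j₁−j₂=1  J−j₁+j₂=3  j₁+j₂+J+1=5
(j₁±m₁, j₂±m₂, J±M) = (0,1,3,0,3,1)
P² = 9
sum k=0..0:
  [0] +1/6 = 1/6
S = 1/6
C² = P²·S² = 1/4 ; C = +0.500000

+√(1/4) = +0.500000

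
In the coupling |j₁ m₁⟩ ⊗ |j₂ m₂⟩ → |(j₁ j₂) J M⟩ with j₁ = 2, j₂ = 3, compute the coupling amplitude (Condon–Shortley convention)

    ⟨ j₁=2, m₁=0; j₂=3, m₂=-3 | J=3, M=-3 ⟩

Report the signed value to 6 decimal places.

+0.645497

j₁+j₂−J=2  J+j₁−j₂=2  J−j₁+j₂=4  j₁+j₂+J+1=9
(j₁±m₁, j₂±m₂, J±M) = (2,2,0,6,0,6)
P² = 3840
sum k=0..0:
  [0] +1/96 = 1/96
S = 1/96
C² = P²·S² = 5/12 ; C = +0.645497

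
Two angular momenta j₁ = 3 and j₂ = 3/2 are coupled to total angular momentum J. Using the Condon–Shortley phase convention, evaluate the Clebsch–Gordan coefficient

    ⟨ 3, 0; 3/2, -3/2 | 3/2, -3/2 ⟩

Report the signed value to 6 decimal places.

+0.169031  (= +√(1/35))

triangle: 3!·3!·0!/7! = 36/5040
(j±m)!: 3!·3!·0!·3!·0!·3! = 1296
prefactor² = (2J+1)·Δ·N² = 1296/35
  k=0: +1/(0!·3!·3!·0!·0!·0!) = 1/36
Σ = 1/36  ⇒  CG² = 1296/35·1/36² = 1/35
CG = +√(1/35) = +0.169031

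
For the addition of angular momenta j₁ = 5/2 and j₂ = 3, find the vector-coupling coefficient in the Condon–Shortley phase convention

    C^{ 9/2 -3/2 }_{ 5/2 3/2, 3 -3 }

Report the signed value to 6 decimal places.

j₁+j₂−J=1  J+j₁−j₂=4  J−j₁+j₂=5  j₁+j₂+J+1=11
(j₁±m₁, j₂±m₂, J±M) = (4,1,0,6,3,6)
P² = 4147200/77
sum k=0..0:
  [0] +1/720 = 1/720
S = 1/720
C² = P²·S² = 8/77 ; C = +0.322329

+0.322329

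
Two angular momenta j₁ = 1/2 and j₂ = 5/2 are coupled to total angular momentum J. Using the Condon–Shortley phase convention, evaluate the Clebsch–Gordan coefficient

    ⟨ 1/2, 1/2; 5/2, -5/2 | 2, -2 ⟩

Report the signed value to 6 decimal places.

+0.912871  (= +√(5/6))

triangle: 1!·0!·4!/6! = 24/720
(j±m)!: 1!·0!·0!·5!·0!·4! = 2880
prefactor² = (2J+1)·Δ·N² = 480
  k=0: +1/(0!·1!·0!·0!·0!·4!) = 1/24
Σ = 1/24  ⇒  CG² = 480·1/24² = 5/6
CG = +√(5/6) = +0.912871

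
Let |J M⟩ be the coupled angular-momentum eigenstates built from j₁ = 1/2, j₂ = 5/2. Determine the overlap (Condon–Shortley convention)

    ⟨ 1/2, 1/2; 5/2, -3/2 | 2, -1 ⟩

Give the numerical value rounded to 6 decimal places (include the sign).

+√(2/3) ≈ +0.816497

triangle: 1!·0!·4!/6! = 24/720
(j±m)!: 1!·0!·1!·4!·1!·3! = 144
prefactor² = (2J+1)·Δ·N² = 24
  k=0: +1/(0!·1!·0!·1!·0!·3!) = 1/6
Σ = 1/6  ⇒  CG² = 24·1/6² = 2/3
CG = +√(2/3) = +0.816497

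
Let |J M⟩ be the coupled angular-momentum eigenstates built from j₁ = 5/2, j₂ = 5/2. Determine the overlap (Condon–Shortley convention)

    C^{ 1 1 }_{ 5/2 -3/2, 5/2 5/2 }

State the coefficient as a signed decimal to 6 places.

+0.377964

triangle: 4!×1!×1!/7! = 24/5040
(j±m)!: 1!×4!×5!×0!×2!×0! = 5760
prefactor² = (2J+1)×Δ×N² = 576/7
  k=4: +1/(4!×0!×0!×1!×1!×0!) = 1/24
Σ = 1/24  ⇒  CG² = 576/7×1/24² = 1/7
CG = +√(1/7) = +0.377964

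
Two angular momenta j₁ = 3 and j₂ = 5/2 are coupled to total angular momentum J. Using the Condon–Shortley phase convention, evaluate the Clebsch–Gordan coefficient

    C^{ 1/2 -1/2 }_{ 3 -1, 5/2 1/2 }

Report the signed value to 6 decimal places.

−√(4/21) ≈ -0.436436

j₁+j₂−J=5  J+j₁−j₂=1  J−j₁+j₂=0  j₁+j₂+J+1=7
(j₁±m₁, j₂±m₂, J±M) = (2,4,3,2,0,1)
P² = 192/7
sum k=3..3:
  [3] −1/12 = -1/12
S = -1/12
C² = P²·S² = 4/21 ; C = -0.436436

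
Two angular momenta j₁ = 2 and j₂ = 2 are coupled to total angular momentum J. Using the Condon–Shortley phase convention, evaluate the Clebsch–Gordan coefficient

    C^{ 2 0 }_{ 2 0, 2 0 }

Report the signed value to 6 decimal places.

-0.534522  (= −√(2/7))

j₁+j₂−J=2  J+j₁−j₂=2  J−j₁+j₂=2  j₁+j₂+J+1=7
(j₁±m₁, j₂±m₂, J±M) = (2,2,2,2,2,2)
P² = 32/63
sum k=0..2:
  [0] +1/8 = 1/8
  [1] −1/1 = -1
  [2] +1/8 = 1/8
S = -3/4
C² = P²·S² = 2/7 ; C = -0.534522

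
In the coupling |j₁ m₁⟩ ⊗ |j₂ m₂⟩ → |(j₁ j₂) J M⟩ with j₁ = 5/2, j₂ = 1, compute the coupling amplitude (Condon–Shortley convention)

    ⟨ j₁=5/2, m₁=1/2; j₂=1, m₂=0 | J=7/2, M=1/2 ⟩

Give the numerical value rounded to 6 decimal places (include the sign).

√[8·0!5!2!/8! · 3!2!1!1!4!3!] = √(576/7)
  +(−1)^0/∏(0,0,2,1,3,1)! = 1/12  (running 1/12)
⟨..|..⟩ = √(576/7)·(1/12) = +0.755929

+√(4/7) = +0.755929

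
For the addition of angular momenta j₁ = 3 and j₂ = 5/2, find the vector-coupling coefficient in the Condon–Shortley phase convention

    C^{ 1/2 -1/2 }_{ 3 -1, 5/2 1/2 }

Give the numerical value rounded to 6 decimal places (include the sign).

j₁+j₂−J=5  J+j₁−j₂=1  J−j₁+j₂=0  j₁+j₂+J+1=7
(j₁±m₁, j₂±m₂, J±M) = (2,4,3,2,0,1)
P² = 192/7
sum k=3..3:
  [3] −1/12 = -1/12
S = -1/12
C² = P²·S² = 4/21 ; C = -0.436436

−√(4/21) ≈ -0.436436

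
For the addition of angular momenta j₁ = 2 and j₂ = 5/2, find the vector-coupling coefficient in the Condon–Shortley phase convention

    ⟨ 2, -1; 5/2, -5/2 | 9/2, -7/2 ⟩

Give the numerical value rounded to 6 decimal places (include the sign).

+√(4/9) ≈ +0.666667

j₁+j₂−J=0  J+j₁−j₂=4  J−j₁+j₂=5  j₁+j₂+J+1=10
(j₁±m₁, j₂±m₂, J±M) = (1,3,0,5,1,8)
P² = 230400
sum k=0..0:
  [0] +1/720 = 1/720
S = 1/720
C² = P²·S² = 4/9 ; C = +0.666667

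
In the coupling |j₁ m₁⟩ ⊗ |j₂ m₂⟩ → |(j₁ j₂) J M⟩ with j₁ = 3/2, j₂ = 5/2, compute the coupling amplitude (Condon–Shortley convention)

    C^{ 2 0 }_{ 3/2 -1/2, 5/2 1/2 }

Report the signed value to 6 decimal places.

−√(1/14) ≈ -0.267261

triangle: 2!×1!×3!/7! = 12/5040
(j±m)!: 1!×2!×3!×2!×2!×2! = 96
prefactor² = (2J+1)×Δ×N² = 8/7
  k=1: −1/(1!×1!×1!×2!×0!×1!) = -1/2
  k=2: +1/(2!×0!×0!×1!×1!×2!) = 1/4
Σ = -1/4  ⇒  CG² = 8/7×(-1/4)² = 1/14
CG = −√(1/14) = -0.267261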